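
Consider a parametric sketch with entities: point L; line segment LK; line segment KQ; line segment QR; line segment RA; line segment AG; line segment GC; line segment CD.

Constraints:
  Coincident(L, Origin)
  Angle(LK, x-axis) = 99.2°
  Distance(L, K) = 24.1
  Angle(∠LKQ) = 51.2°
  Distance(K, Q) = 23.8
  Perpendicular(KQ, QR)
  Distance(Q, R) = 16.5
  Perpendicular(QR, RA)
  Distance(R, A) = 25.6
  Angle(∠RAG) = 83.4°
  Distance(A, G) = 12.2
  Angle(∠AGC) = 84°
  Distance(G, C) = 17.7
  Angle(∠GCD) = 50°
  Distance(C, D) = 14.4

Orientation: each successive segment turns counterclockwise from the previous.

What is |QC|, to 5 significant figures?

10.764

L is at the origin; LK runs at 99.2° with length 24.1, so K = (-3.8531, 23.790). ∠LKQ = 51.2° gives KQ at -132.00° from the x-axis; with |KQ| = 23.8, Q = (-19.778, 6.1031). KQ ⟂ QR, so QR runs at -42.000°; with |QR| = 16.5, R = (-7.5166, -4.9375). The perpendicularity gives RA at right angles to QR, so RA runs at 48.000°; with |RA| = 25.6, A = (9.6132, 14.087). ∠RAG = 83.4° gives AG at 144.60° from the x-axis; with |AG| = 12.2, G = (-0.33137, 21.154). ∠AGC = 84.0° gives GC at -119.40° from the x-axis; with |GC| = 17.7, C = (-9.0204, 5.7337). Then |QC| = |C − Q| = 10.764.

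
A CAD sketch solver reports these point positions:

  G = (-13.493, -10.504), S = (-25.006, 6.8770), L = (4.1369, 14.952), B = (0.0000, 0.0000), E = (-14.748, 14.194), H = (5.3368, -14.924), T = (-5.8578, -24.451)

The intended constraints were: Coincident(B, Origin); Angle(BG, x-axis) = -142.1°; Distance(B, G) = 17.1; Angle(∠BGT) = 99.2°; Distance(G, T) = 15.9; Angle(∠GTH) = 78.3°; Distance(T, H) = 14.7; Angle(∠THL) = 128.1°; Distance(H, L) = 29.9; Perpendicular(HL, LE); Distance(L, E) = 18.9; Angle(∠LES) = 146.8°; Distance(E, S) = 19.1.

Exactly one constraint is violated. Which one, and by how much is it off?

Distance(E, S) = 19.1 — off by 6.50.

B = (0.00, 0.00) ✓; BG at -142.1° ✓; |BG| = 17.10 ✓; ∠BGT = 99.20° ✓; |GT| = 15.90 ✓; ∠GTH = 78.30° ✓; |TH| = 14.70 ✓; ∠THL = 128.1° ✓; |HL| = 29.90 ✓; ∠(HL, LE) = 90.00° ✓; |LE| = 18.90 ✓; ∠LES = 146.8° ✓; |ES| = 12.60 ✗.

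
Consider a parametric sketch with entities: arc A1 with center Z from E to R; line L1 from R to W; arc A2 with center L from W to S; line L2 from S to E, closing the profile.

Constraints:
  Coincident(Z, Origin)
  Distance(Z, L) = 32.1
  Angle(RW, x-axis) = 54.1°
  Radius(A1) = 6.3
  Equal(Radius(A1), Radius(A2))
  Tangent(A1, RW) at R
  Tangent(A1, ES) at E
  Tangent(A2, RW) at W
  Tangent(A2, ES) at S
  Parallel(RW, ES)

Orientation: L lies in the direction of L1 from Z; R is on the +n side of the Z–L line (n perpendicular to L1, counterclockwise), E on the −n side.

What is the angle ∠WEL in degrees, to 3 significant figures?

10.3°

The slot axis is L1's direction at 54.1°, so u = (cos 54.1°, sin 54.1°) = (0.586, 0.810) and n = (−sin 54.1°, cos 54.1°) = (-0.810, 0.586). Z is at the origin and L lies 32.1 along u from Z, so L = 32.1·u = (18.8, 26.0). Tangency of A1 to both parallel lines with radius 6.3 puts R and E at Z ± 6.3·n: R = (-5.10, 3.69), E = (5.10, -3.69). Equal radii place W and S the same way about L: W = L + 6.3·n = (13.7, 29.7), S = L − 6.3·n = (23.9, 22.3). Then cos ∠WEL = EW·EL / (|EW||EL|), giving 10.3°.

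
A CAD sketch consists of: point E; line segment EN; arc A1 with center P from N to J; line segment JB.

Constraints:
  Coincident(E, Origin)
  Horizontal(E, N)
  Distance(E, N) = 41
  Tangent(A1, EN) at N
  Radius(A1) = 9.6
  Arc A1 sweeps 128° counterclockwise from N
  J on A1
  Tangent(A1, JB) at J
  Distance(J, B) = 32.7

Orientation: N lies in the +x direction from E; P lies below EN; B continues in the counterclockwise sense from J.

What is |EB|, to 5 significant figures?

67.627

E is at the origin; E and N share the same y with |EN| = 41.0 and N on the +x side, so N = (41.000, 0.0000). Tangency of A1 to EN means the radius PN is perpendicular to EN, so P = N + (0, -9.6) = (41.000, -9.6000). On A1, N sits at bearing 90° from P; a 128° counterclockwise sweep puts J at bearing 218°, so J = P + 9.6·(cos 218°, sin 218°) = (33.435, -15.510). A1 meets JB tangentially, so PJ is at right angles to JB, so JB runs along (−sin 218°, cos 218°); with |JB| = 32.7, B = (53.567, -41.278). Then |EB| = |B − E| = 67.627.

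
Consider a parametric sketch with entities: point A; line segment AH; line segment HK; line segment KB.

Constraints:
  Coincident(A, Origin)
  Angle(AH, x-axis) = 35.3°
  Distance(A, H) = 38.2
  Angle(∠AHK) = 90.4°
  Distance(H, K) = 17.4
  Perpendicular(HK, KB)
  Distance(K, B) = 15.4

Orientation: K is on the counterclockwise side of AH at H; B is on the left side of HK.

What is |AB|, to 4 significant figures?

28.84

∠AHK = 90.4°, so HK runs at 35.3° + (180° − 90.4°) = 124.9° from the x-axis; with |HK| = 17.4, K = H + 17.4·(cos 124.9°, sin 124.9°) = (21.22, 36.34). HK is perpendicular to KB; with |KB| = 15.4 on the left of HK, B = K + 15.4·(-0.8202, -0.5721) = (8.591, 27.53). Then |AB| = |B − A| = 28.84.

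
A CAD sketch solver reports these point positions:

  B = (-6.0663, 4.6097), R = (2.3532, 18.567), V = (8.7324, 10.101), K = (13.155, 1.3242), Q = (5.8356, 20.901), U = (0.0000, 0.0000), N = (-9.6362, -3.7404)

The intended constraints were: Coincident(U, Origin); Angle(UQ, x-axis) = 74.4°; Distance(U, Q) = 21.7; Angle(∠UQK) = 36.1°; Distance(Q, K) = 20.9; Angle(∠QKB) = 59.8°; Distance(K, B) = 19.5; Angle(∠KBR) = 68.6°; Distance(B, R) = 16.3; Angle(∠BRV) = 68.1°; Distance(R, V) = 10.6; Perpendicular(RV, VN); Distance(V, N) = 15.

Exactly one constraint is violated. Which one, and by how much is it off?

Distance(V, N) = 15 — off by 8.00.

U = (0.00, 0.00) ✓; UQ at 74.40° ✓; |UQ| = 21.70 ✓; ∠UQK = 36.10° ✓; |QK| = 20.90 ✓; ∠QKB = 59.80° ✓; |KB| = 19.50 ✓; ∠KBR = 68.60° ✓; |BR| = 16.30 ✓; ∠BRV = 68.10° ✓; |RV| = 10.60 ✓; ∠(RV, VN) = 90.00° ✓; |VN| = 23.00 ✗.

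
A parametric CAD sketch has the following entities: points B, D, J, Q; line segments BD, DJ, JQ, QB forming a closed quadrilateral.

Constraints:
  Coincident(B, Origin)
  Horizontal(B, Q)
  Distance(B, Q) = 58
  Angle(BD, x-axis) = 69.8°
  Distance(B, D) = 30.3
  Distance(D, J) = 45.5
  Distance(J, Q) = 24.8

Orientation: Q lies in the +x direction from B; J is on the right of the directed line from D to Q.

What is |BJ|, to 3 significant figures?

36.5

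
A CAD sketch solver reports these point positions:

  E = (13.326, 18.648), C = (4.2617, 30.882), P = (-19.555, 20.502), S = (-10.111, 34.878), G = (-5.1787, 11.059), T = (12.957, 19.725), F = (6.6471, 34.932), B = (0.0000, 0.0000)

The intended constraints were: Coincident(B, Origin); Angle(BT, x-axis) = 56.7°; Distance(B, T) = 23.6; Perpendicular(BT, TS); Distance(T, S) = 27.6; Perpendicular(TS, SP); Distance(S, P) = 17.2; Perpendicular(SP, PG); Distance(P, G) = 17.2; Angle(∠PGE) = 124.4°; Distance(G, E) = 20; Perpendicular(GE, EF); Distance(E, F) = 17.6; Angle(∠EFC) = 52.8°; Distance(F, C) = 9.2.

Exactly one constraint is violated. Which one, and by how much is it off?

Distance(F, C) = 9.2 — off by 4.50.

B = (0.00, 0.00) ✓; BT at 56.70° ✓; |BT| = 23.60 ✓; ∠(BT, TS) = 90.00° ✓; |TS| = 27.60 ✓; ∠(TS, SP) = 90.00° ✓; |SP| = 17.20 ✓; ∠(SP, PG) = 90.00° ✓; |PG| = 17.20 ✓; ∠PGE = 124.4° ✓; |GE| = 20.00 ✓; ∠(GE, EF) = 90.00° ✓; |EF| = 17.60 ✓; ∠EFC = 52.80° ✓; |FC| = 4.700 ✗.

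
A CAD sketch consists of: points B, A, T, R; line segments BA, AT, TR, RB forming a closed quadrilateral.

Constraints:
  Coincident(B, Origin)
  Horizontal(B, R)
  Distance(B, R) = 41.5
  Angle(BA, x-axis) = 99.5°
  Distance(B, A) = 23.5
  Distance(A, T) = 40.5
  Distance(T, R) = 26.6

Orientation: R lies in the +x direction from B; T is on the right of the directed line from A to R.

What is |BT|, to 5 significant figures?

20.742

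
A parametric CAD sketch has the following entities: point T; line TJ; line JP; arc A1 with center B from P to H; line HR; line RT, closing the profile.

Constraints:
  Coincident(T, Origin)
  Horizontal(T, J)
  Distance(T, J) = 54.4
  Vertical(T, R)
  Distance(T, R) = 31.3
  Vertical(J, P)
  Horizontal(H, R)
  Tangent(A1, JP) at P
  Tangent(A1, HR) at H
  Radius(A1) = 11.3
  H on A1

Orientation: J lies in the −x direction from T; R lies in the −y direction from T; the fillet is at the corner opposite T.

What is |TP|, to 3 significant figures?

58.0

The virtual corner opposite T is at (-54.4, -31.3). Since A1 is tangent to JP there, BP ⟂ JP and since A1 is tangent to HR there, BH ⟂ HR, with radius 11.3, so the center B sits 11.3 in from both sides at B = (-43.1, -20.0). That places the tangent points at P = (-54.4, -20.0) on JP and H = (-43.1, -31.3) on HR. Then |TP| = |P − T| = 58.0.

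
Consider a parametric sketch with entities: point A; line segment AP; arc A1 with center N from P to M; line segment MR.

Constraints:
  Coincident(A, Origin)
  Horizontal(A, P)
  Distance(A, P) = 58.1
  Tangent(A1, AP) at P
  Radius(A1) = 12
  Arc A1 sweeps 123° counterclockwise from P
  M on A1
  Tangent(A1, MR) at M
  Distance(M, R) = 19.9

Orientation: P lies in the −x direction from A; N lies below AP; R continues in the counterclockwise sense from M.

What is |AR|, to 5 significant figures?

67.283

A is at the origin; AP is horizontal with |AP| = 58.1 and P on the −x side, so P = (-58.100, 0.0000). Tangency of A1 to AP means the radius NP is perpendicular to AP, so N = P + (0, -12) = (-58.100, -12.000). On A1, P sits at bearing 90° from N; a 123° counterclockwise sweep puts M at bearing 213°, so M = N + 12.0·(cos 213°, sin 213°) = (-68.164, -18.536). A1 meets MR tangentially, so NM is at right angles to MR, so MR runs along (−sin 213°, cos 213°); with |MR| = 19.9, R = (-57.326, -35.225). Then |AR| = |R − A| = 67.283.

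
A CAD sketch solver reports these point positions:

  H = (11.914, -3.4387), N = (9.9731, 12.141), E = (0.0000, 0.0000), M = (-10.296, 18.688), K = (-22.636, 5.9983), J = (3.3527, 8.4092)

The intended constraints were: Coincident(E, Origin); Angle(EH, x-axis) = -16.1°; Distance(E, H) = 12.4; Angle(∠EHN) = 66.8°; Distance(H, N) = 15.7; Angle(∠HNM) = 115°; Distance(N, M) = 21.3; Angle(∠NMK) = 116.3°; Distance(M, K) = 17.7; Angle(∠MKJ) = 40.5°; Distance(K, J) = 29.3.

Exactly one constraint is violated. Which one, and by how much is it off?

Distance(K, J) = 29.3 — off by 3.20.

E = (0.00, 0.00) ✓; EH at -16.10° ✓; |EH| = 12.40 ✓; ∠EHN = 66.80° ✓; |HN| = 15.70 ✓; ∠HNM = 115.0° ✓; |NM| = 21.30 ✓; ∠NMK = 116.3° ✓; |MK| = 17.70 ✓; ∠MKJ = 40.50° ✓; |KJ| = 26.10 ✗.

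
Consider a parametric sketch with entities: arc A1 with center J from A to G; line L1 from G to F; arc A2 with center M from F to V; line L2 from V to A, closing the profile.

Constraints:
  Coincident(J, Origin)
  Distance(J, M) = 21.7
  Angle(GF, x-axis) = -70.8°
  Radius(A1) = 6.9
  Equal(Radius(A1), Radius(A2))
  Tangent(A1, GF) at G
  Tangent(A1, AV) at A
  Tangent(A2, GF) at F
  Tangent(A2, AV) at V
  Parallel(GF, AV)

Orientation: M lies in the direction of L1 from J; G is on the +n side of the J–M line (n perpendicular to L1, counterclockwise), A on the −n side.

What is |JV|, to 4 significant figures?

22.77

The slot axis is L1's direction at -70.8°, so u = (cos -70.8°, sin -70.8°) = (0.3289, -0.9444) and n = (−sin -70.8°, cos -70.8°) = (0.9444, 0.3289). J is at the origin and M lies 21.7 along u from J, so M = 21.7·u = (7.136, -20.49). Tangency of A1 to both parallel lines with radius 6.9 puts G and A at J ± 6.9·n: G = (6.516, 2.269), A = (-6.516, -2.269). Equal radii place F and V the same way about M: F = M + 6.9·n = (13.65, -18.22), V = M − 6.9·n = (0.6202, -22.76). Then |JV| = |V − J| = 22.77.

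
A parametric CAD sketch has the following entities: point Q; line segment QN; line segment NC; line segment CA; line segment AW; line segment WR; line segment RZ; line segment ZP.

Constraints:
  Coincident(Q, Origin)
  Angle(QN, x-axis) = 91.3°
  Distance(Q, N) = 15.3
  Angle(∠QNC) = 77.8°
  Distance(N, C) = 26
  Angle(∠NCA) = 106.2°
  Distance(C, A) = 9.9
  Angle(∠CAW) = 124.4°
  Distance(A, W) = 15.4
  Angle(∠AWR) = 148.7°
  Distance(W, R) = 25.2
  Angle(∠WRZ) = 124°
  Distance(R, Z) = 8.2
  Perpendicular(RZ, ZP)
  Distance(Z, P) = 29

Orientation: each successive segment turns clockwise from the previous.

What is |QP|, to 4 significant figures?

13.65

∠WRZ = 124.0° gives RZ at 132.4° from the x-axis; with |RZ| = 8.2, Z = (-16.21, -6.941). RZ ⟂ ZP, so ZP runs at 42.40°; with |ZP| = 29.0, P = (5.206, 12.61). Then |QP| = |P − Q| = 13.65.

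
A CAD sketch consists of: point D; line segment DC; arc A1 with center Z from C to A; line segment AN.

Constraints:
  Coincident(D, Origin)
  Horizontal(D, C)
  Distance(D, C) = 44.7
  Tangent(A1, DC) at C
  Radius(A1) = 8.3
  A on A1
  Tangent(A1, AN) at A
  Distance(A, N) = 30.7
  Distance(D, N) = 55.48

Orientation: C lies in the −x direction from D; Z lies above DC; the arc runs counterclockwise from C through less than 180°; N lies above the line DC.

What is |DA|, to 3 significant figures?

37.5

D is at the origin; DC is horizontal with |DC| = 44.7 and C on the −x side, so C = (-44.7, 0.00). Tangency of A1 to DC means the radius ZC is perpendicular to DC, so Z = C + (0, 8.3) = (-44.7, 8.30). Since ZA ⟂ AN (tangency), |ZN| = √(8.3² + 30.7²) = 31.8 regardless of where A sits on A1. So N lies on both circle(D, 55.48) and circle(Z, 31.8); the above-DC intersection is N = (-38.9, 39.6). A is the foot of the tangent from N: A = (-36.4, 8.97).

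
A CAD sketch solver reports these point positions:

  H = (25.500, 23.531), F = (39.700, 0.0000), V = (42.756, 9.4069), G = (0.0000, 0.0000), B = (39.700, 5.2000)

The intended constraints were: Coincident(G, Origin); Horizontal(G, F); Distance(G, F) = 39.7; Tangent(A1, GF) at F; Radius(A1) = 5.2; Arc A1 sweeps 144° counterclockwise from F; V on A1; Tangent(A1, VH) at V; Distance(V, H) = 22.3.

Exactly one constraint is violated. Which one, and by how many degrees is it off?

Tangent(A1, VH) at V — off by 3.30°.

G = (0.00, 0.00) ✓; G.y = 0.00, F.y = 0.00 ✓; |GF| = 39.70 ✓; ∠(BF, FG) = 90.00° ✓; |BF| = 5.200 ✓; bearing(B→V) − bearing(B→F) = 144.0° ✓; |BV| = 5.200 ✓; ∠(BV, VH) = 93.30° ✗; |VH| = 22.30 ✓.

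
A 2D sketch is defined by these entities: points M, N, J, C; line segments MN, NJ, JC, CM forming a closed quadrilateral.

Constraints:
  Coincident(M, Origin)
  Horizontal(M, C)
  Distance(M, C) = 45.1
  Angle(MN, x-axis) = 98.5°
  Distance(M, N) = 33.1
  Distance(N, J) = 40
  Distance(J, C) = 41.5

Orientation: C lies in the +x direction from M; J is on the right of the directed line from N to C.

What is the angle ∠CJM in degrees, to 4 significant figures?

114.5°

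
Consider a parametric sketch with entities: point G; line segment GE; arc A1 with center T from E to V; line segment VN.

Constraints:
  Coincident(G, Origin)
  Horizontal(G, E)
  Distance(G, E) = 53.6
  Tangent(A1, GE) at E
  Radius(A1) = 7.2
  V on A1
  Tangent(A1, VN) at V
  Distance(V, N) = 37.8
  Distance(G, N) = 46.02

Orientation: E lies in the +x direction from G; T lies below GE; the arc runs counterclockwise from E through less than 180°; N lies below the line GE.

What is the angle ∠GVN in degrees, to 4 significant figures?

64.11°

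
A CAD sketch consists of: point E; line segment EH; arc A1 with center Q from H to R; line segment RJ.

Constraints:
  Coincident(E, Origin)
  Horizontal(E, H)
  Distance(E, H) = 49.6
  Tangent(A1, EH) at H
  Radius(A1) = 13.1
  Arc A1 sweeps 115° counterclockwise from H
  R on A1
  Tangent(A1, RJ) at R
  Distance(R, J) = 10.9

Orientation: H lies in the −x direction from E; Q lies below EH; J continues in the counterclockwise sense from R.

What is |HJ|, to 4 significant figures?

29.43

E is at the origin; E and H share the same y with |EH| = 49.6 and H on the −x side, so H = (-49.60, 0.000). A1 meets EH tangentially, so QH is at right angles to EH, so Q = H + (0, -13.1) = (-49.60, -13.10). On A1, H sits at bearing 90° from Q; a 115° counterclockwise sweep puts R at bearing 205°, so R = Q + 13.1·(cos 205°, sin 205°) = (-61.47, -18.64). The tangent condition forces QR to be normal to RJ, so RJ runs along (−sin 205°, cos 205°); with |RJ| = 10.9, J = (-56.87, -28.52). Then |HJ| = |J − H| = 29.43.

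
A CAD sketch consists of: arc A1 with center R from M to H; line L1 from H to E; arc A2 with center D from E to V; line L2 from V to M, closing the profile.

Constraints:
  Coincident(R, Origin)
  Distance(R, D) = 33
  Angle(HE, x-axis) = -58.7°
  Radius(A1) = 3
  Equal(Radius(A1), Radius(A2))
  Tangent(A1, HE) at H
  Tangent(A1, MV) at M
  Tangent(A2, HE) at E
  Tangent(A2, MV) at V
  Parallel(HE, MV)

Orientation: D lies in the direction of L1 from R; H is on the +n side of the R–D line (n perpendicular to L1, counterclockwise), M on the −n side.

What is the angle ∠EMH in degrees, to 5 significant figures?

79.695°

The slot axis is L1's direction at -58.7°, so u = (cos -58.7°, sin -58.7°) = (0.51952, -0.85446) and n = (−sin -58.7°, cos -58.7°) = (0.85446, 0.51952). R is at the origin and D lies 33.0 along u from R, so D = 33.0·u = (17.144, -28.197). Tangency of A1 to both parallel lines with radius 3.0 puts H and M at R ± 3.0·n: H = (2.5634, 1.5586), M = (-2.5634, -1.5586). Equal radii place E and V the same way about D: E = D + 3.0·n = (19.708, -26.639), V = D − 3.0·n = (14.581, -29.756). Then cos ∠EMH = ME·MH / (|ME||MH|), giving 79.695°.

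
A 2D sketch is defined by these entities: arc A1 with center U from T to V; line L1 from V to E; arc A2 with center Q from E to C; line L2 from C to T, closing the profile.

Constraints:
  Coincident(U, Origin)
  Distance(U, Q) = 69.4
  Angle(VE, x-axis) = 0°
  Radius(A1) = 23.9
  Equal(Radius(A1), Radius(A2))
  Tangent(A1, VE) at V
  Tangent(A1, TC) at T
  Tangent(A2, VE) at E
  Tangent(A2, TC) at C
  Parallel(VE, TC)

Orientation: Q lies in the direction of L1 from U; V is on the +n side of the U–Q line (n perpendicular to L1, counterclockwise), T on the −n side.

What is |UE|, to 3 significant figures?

73.4

Tangency of A1 to both parallel lines with radius 23.9 puts V and T at U ± 23.9·n: V = (-0.00, 23.9), T = (0.00, -23.9). Equal radii place E and C the same way about Q: E = Q + 23.9·n = (69.4, 23.9), C = Q − 23.9·n = (69.4, -23.9). Then |UE| = |E − U| = 73.4.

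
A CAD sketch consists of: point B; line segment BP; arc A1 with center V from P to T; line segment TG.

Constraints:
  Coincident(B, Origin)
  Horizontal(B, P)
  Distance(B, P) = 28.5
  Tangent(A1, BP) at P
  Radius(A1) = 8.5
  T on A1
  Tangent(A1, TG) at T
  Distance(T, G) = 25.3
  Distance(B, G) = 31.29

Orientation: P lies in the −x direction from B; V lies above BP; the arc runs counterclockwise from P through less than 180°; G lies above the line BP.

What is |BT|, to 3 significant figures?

21.3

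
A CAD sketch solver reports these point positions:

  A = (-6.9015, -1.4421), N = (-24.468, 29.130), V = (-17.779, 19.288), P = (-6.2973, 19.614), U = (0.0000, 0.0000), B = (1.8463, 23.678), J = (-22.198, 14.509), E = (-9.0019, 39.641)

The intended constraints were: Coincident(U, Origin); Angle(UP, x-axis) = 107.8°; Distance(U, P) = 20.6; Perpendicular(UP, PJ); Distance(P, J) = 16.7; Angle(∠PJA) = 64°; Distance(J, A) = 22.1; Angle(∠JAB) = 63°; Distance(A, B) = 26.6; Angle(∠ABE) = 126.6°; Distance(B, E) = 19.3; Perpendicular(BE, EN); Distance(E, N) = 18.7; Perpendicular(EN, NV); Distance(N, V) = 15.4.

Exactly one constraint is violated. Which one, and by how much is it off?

Distance(N, V) = 15.4 — off by 3.50.

U = (0.00, 0.00) ✓; UP at 107.8° ✓; |UP| = 20.60 ✓; ∠(UP, PJ) = 90.00° ✓; |PJ| = 16.70 ✓; ∠PJA = 64.00° ✓; |JA| = 22.10 ✓; ∠JAB = 63.00° ✓; |AB| = 26.60 ✓; ∠ABE = 126.6° ✓; |BE| = 19.30 ✓; ∠(BE, EN) = 90.00° ✓; |EN| = 18.70 ✓; ∠(EN, NV) = 90.00° ✓; |NV| = 11.90 ✗.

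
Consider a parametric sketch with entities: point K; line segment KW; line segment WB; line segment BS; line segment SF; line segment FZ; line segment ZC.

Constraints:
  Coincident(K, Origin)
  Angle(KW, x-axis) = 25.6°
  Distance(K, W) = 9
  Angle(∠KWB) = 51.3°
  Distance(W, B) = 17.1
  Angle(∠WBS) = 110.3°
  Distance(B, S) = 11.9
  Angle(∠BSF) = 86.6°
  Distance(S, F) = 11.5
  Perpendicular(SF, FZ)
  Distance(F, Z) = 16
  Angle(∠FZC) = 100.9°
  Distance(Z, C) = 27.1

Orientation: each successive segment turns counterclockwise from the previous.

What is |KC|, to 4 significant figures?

31.48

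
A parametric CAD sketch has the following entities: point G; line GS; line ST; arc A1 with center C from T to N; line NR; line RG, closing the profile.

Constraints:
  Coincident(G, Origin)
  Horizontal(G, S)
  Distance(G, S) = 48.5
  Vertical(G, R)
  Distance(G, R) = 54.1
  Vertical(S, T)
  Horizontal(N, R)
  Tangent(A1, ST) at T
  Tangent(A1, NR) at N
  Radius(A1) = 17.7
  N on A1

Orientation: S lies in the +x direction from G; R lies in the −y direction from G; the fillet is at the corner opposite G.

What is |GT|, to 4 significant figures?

60.64

G is at the origin; G and S share the same y with |GS| = 48.5 and S on the +x side, so S = (48.50, 0.000). GR is vertical with |GR| = 54.1 and R on the −y side, so R = (0.000, -54.10). The virtual corner opposite G is at (48.50, -54.10). The tangent condition forces CT to be normal to ST and since A1 is tangent to NR there, CN ⟂ NR, with radius 17.7, so the center C sits 17.7 in from both sides at C = (30.80, -36.40). That places the tangent points at T = (48.50, -36.40) on ST and N = (30.80, -54.10) on NR. Then |GT| = |T − G| = 60.64.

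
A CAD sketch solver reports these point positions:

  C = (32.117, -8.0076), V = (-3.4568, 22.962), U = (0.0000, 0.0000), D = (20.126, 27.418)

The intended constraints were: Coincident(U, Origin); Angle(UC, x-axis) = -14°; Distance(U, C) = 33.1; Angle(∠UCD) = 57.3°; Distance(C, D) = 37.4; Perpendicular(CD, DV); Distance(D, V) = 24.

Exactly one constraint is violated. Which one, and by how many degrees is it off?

Perpendicular(CD, DV) — off by 8.00°.

U = (0.00, 0.00) ✓; UC at -14.00° ✓; |UC| = 33.10 ✓; ∠UCD = 57.30° ✓; |CD| = 37.40 ✓; ∠(CD, DV) = 82.00° ✗; |DV| = 24.00 ✓.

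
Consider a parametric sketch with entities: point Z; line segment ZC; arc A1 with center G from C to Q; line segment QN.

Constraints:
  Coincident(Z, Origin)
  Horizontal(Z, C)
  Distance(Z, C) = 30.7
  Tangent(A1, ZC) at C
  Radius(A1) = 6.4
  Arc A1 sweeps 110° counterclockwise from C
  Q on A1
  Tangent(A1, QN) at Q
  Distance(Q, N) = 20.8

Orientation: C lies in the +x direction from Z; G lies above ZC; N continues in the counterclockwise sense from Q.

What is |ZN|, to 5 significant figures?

40.838

On A1, C sits at bearing -90° from G; a 110° counterclockwise sweep puts Q at bearing 20°, so Q = G + 6.4·(cos 20°, sin 20°) = (36.714, 8.5889). Since A1 is tangent to QN there, GQ ⟂ QN, so QN runs along (−sin 20°, cos 20°); with |QN| = 20.8, N = (29.600, 28.135). Then |ZN| = |N − Z| = 40.838.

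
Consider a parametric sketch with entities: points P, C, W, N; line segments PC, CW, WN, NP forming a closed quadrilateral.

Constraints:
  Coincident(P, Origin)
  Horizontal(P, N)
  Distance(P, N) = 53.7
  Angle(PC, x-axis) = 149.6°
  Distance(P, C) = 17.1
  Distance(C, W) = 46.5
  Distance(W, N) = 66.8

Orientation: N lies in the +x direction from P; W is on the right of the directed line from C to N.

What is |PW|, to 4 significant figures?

36.27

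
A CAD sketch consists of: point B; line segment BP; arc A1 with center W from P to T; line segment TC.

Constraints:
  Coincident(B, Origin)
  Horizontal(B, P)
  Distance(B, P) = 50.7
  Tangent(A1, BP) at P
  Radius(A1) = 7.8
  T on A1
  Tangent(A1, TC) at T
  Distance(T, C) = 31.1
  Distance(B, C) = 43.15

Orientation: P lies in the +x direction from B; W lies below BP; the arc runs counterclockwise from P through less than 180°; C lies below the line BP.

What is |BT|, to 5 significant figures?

43.997

Checks: B = (0.00, 0.00) ✓; ∠(WP, PB) = 90.00° ✓; |WT| = 7.800 ✓; ∠(WT, TC) = 90.00° ✓; |TC| = 31.10 ✓; |BC| = 43.15 ✓.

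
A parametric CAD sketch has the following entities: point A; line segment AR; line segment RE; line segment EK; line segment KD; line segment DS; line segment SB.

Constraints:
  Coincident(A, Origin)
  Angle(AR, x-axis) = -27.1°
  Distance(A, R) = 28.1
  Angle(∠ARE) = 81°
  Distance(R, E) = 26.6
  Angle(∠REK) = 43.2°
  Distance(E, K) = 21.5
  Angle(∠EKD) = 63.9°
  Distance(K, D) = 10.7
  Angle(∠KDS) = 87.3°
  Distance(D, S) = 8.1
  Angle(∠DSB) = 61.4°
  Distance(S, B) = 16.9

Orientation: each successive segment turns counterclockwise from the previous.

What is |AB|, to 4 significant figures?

11.37

A is at the origin; AR runs at -27.1° with length 28.1, so R = (25.01, -12.80). ∠ARE = 81.0° gives RE at 71.90° from the x-axis; with |RE| = 26.6, E = (33.28, 12.48). ∠REK = 43.2° gives EK at -151.3° from the x-axis; with |EK| = 21.5, K = (14.42, 2.158). ∠EKD = 63.9° gives KD at -35.20° from the x-axis; with |KD| = 10.7, D = (23.16, -4.010). ∠KDS = 87.3° gives DS at 57.50° from the x-axis; with |DS| = 8.1, S = (27.52, 2.822). ∠DSB = 61.4° gives SB at 176.1° from the x-axis; with |SB| = 16.9, B = (10.66, 3.971). Then |AB| = |B − A| = 11.37.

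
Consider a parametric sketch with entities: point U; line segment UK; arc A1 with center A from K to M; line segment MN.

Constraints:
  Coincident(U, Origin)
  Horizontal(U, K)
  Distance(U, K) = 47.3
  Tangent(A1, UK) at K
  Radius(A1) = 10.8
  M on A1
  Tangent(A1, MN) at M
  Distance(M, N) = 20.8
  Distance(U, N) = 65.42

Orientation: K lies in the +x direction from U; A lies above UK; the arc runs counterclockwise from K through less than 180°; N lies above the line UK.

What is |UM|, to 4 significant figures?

59.19

Checks: |AM| = 10.80 ✓; ∠(AM, MN) = 90.00° ✓; |MN| = 20.80 ✓; |UN| = 65.42 ✓.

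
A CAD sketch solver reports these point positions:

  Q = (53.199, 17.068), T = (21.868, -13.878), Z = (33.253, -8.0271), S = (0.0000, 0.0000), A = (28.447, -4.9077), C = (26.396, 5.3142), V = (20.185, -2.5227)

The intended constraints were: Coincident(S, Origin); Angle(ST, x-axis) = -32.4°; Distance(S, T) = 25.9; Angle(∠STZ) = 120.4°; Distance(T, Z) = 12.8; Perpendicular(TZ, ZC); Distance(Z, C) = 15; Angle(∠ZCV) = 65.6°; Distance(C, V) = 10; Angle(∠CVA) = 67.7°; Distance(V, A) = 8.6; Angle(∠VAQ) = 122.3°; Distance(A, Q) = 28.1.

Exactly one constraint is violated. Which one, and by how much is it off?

Distance(A, Q) = 28.1 — off by 5.00.

S = (0.00, 0.00) ✓; ST at -32.40° ✓; |ST| = 25.90 ✓; ∠STZ = 120.4° ✓; |TZ| = 12.80 ✓; ∠(TZ, ZC) = 90.00° ✓; |ZC| = 15.00 ✓; ∠ZCV = 65.60° ✓; |CV| = 10.00 ✓; ∠CVA = 67.70° ✓; |VA| = 8.599 ✓; ∠VAQ = 122.3° ✓; |AQ| = 33.10 ✗.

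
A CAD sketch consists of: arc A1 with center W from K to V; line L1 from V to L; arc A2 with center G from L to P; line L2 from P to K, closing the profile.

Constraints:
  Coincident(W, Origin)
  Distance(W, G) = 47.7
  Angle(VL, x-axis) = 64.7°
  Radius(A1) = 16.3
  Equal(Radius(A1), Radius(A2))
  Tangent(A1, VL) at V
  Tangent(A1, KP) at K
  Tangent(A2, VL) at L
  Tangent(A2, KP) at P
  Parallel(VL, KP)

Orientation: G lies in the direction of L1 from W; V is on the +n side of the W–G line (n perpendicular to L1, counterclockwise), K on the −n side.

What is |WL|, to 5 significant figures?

50.408

The slot axis is L1's direction at 64.7°, so u = (cos 64.7°, sin 64.7°) = (0.42736, 0.90408) and n = (−sin 64.7°, cos 64.7°) = (-0.90408, 0.42736). W is at the origin and G lies 47.7 along u from W, so G = 47.7·u = (20.385, 43.125). Tangency of A1 to both parallel lines with radius 16.3 puts V and K at W ± 16.3·n: V = (-14.737, 6.9659), K = (14.737, -6.9659). Equal radii place L and P the same way about G: L = G + 16.3·n = (5.6484, 50.091), P = G − 16.3·n = (35.122, 36.159). Then |WL| = |L − W| = 50.408.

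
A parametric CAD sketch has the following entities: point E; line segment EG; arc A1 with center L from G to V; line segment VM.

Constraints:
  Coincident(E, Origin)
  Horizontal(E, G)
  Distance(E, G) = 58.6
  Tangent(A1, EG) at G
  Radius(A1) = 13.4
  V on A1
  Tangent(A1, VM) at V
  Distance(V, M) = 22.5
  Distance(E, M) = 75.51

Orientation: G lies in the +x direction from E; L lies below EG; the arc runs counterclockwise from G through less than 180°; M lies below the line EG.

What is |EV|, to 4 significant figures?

54.05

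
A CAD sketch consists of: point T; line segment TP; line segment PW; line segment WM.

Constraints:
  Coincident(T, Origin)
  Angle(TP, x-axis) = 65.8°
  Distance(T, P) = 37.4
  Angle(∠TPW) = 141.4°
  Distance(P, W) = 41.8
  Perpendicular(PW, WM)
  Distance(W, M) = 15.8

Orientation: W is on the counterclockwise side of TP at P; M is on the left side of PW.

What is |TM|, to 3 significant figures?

71.4

T is at the origin; TP runs at 65.8° with length 37.4, so P = 37.4·(cos 65.8°, sin 65.8°) = (15.3, 34.1). ∠TPW = 141.4°, so PW runs at 65.8° + (180° − 141.4°) = 104° from the x-axis; with |PW| = 41.8, W = P + 41.8·(cos 104°, sin 104°) = (4.94, 74.6). PW is perpendicular to WM; with |WM| = 15.8 on the left of PW, M = W + 15.8·(-0.969, -0.249) = (-10.4, 70.7). Then |TM| = |M − T| = 71.4.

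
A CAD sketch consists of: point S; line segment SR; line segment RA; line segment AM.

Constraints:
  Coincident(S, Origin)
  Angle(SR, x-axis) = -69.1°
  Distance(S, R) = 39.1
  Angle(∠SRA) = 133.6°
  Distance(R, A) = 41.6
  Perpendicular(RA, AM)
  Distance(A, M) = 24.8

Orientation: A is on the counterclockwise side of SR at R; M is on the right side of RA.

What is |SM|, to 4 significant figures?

86.73

S is at the origin; SR runs at -69.1° with length 39.1, so R = 39.1·(cos -69.1°, sin -69.1°) = (13.95, -36.53). ∠SRA = 133.6°, so RA runs at -69.1° + (180° − 133.6°) = -22.70° from the x-axis; with |RA| = 41.6, A = R + 41.6·(cos -22.70°, sin -22.70°) = (52.33, -52.58). RA is perpendicular to AM; with |AM| = 24.8 on the right of RA, M = A + 24.8·(-0.3859, -0.9225) = (42.76, -75.46). Then |SM| = |M − S| = 86.73.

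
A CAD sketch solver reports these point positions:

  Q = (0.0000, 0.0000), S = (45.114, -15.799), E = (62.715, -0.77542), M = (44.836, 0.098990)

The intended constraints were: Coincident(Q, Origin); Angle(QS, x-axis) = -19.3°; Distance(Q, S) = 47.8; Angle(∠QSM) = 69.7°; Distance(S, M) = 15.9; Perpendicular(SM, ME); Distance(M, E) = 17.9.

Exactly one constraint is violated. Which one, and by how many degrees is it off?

Perpendicular(SM, ME) — off by 3.80°.

Q = (0.00, 0.00) ✓; QS at -19.30° ✓; |QS| = 47.80 ✓; ∠QSM = 69.70° ✓; |SM| = 15.90 ✓; ∠(SM, ME) = 93.80° ✗; |ME| = 17.90 ✓.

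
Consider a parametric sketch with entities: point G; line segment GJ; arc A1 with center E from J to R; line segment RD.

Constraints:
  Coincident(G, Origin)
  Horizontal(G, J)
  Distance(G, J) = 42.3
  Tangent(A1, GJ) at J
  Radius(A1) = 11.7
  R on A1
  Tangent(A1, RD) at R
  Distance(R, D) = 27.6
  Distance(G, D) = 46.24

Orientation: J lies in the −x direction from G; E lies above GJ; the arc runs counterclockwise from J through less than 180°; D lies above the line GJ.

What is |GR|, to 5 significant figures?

32.337

G is at the origin; GJ is horizontal with |GJ| = 42.3 and J on the −x side, so J = (-42.300, 0.0000). The tangent condition forces EJ to be normal to GJ, so E = J + (0, 11.7) = (-42.300, 11.700). Since ER ⟂ RD (tangency), |ED| = √(11.7² + 27.6²) = 29.977 regardless of where R sits on A1. So D lies on both circle(G, 46.24) and circle(E, 29.977); the above-GJ intersection is D = (-27.045, 37.506). R is the foot of the tangent from D: R = (-30.703, 10.149).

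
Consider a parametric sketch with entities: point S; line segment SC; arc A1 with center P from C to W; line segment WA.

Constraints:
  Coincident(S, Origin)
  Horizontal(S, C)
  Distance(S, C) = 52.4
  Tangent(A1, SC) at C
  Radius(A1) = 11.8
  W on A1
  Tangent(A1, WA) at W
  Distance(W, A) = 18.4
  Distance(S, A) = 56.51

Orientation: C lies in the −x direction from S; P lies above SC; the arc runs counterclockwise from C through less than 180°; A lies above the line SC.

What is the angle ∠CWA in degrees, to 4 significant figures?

127.1°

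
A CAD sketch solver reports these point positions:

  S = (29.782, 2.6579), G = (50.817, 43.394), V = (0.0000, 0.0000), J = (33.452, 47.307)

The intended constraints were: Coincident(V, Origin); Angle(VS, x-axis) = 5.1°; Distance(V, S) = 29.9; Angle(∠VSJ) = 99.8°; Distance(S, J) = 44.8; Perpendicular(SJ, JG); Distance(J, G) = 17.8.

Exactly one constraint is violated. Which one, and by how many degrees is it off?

Perpendicular(SJ, JG) — off by 8.00°.

V = (0.00, 0.00) ✓; VS at 5.100° ✓; |VS| = 29.90 ✓; ∠VSJ = 99.80° ✓; |SJ| = 44.80 ✓; ∠(SJ, JG) = 98.00° ✗; |JG| = 17.80 ✓.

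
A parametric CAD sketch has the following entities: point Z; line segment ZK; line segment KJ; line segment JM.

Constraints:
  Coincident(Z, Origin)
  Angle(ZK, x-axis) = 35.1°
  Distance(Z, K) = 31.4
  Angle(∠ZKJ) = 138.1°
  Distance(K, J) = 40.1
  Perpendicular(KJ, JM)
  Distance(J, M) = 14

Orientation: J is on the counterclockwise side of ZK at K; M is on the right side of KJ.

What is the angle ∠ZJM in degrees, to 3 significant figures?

108°

Z is at the origin; ZK runs at 35.1° with length 31.4, so K = 31.4·(cos 35.1°, sin 35.1°) = (25.7, 18.1). ∠ZKJ = 138.1°, so KJ runs at 35.1° + (180° − 138.1°) = 77.0° from the x-axis; with |KJ| = 40.1, J = K + 40.1·(cos 77.0°, sin 77.0°) = (34.7, 57.1). KJ is perpendicular to JM; with |JM| = 14.0 on the right of KJ, M = J + 14.0·(0.974, -0.225) = (48.4, 54.0). Then cos ∠ZJM = JZ·JM / (|JZ||JM|), giving 108°.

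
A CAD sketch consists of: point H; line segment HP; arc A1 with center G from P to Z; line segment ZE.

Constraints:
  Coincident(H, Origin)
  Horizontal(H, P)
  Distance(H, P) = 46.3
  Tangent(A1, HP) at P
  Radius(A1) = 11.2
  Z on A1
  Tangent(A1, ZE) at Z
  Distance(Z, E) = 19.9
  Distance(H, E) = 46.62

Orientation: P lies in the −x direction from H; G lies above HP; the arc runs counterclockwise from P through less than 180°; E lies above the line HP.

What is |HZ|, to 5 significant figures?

36.803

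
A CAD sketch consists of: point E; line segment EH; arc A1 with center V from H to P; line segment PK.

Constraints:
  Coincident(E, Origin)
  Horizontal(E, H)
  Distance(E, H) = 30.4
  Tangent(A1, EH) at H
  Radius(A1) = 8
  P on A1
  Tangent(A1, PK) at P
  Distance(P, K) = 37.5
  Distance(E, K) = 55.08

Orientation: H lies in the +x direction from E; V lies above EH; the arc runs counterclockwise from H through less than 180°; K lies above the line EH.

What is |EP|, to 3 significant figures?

39.4

E is at the origin; E and H share the same y with |EH| = 30.4 and H on the +x side, so H = (30.4, 0.00). A1 meets EH tangentially, so VH is at right angles to EH, so V = H + (0, 8) = (30.4, 8.00). Since VP ⟂ PK (tangency), |VK| = √(8.0² + 37.5²) = 38.3 regardless of where P sits on A1. So K lies on both circle(E, 55.08) and circle(V, 38.3); the above-EH intersection is K = (29.8, 46.3). P is the foot of the tangent from K: P = (38.2, 9.80).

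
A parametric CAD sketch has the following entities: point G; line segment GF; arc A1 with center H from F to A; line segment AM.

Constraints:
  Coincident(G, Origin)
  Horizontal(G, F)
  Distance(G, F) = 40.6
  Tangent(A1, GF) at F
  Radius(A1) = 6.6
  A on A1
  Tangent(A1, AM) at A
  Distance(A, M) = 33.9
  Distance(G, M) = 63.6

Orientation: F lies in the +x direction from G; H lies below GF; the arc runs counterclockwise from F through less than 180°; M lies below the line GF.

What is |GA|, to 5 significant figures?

35.936

G is at the origin; GF is horizontal with |GF| = 40.6 and F on the +x side, so F = (40.600, 0.0000). A1 meets GF tangentially, so HF is at right angles to GF, so H = F + (0, -6.6) = (40.600, -6.6000). Since HA ⟂ AM (tangency), |HM| = √(6.6² + 33.9²) = 34.537 regardless of where A sits on A1. So M lies on both circle(G, 63.6) and circle(H, 34.537); the below-GF intersection is M = (49.463, -39.980). A is the foot of the tangent from M: A = (34.662, -9.4815).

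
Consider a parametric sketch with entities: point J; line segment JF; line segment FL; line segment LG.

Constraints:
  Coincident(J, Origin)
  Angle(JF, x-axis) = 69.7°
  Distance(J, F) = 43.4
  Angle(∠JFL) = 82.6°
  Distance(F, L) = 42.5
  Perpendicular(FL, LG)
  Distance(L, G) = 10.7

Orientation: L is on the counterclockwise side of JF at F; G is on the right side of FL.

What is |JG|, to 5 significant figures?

65.194

J is at the origin; JF runs at 69.7° with length 43.4, so F = 43.4·(cos 69.7°, sin 69.7°) = (15.057, 40.704). ∠JFL = 82.6°, so FL runs at 69.7° + (180° − 82.6°) = 167.10° from the x-axis; with |FL| = 42.5, L = F + 42.5·(cos 167.10°, sin 167.10°) = (-26.370, 50.193). FL ⟂ LG; with |LG| = 10.7 on the right of FL, G = L + 10.7·(0.22325, 0.97476) = (-23.982, 60.622). Then |JG| = |G − J| = 65.194.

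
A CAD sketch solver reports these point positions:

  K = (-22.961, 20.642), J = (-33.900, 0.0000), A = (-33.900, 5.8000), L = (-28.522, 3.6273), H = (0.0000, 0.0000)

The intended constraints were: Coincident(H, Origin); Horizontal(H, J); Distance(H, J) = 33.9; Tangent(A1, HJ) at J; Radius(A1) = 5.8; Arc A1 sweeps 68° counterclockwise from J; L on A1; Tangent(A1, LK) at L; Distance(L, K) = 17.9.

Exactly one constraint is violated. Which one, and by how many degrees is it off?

Tangent(A1, LK) at L — off by 3.90°.

H = (0.00, 0.00) ✓; H.y = 0.00, J.y = 0.00 ✓; |HJ| = 33.90 ✓; ∠(AJ, JH) = 90.00° ✓; |AJ| = 5.800 ✓; bearing(A→L) − bearing(A→J) = 68.00° ✓; |AL| = 5.800 ✓; ∠(AL, LK) = 86.10° ✗; |LK| = 17.90 ✓.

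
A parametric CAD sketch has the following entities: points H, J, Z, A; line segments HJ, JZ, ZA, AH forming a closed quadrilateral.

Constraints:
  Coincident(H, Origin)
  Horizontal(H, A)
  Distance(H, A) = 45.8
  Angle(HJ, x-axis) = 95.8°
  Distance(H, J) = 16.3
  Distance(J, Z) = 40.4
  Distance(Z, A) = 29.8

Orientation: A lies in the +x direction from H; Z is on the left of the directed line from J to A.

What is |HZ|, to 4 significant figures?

46.55

H is at the origin; H and A share the same y with |HA| = 45.8 and A in +x, so A = (45.8, 0). HJ runs at 95.8° with |HJ| = 16.3, so J = (-1.647, 16.22). Z is determined by |JZ| = 40.4 and |ZA| = 29.8 together: it lies at the intersection of circle(J, 40.4) and circle(A, 29.8). With |JA| = 50.14, the foot of the radical line on JA is 32.49 from J and the perpendicular offset is √(40.4² − 32.49²) = 24.01. Taking the left-of-JA solution: Z = (36.86, 28.43).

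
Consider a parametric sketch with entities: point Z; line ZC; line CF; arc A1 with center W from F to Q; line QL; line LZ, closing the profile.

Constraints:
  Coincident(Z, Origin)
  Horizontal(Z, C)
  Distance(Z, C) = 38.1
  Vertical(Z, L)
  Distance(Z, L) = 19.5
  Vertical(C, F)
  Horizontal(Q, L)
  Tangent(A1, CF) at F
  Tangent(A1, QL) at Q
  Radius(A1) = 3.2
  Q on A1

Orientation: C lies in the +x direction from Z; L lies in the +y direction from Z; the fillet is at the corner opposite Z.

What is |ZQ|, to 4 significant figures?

39.98

Z is at the origin; Z and C share the same y with |ZC| = 38.1 and C on the +x side, so C = (38.10, 0.000). Z and L share the same x with |ZL| = 19.5 and L on the +y side, so L = (0.000, 19.50). The virtual corner opposite Z is at (38.10, 19.50). The tangent condition forces WF to be normal to CF and the tangent condition forces WQ to be normal to QL, with radius 3.2, so the center W sits 3.2 in from both sides at W = (34.90, 16.30). That places the tangent points at F = (38.10, 16.30) on CF and Q = (34.90, 19.50) on QL. Then |ZQ| = |Q − Z| = 39.98.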